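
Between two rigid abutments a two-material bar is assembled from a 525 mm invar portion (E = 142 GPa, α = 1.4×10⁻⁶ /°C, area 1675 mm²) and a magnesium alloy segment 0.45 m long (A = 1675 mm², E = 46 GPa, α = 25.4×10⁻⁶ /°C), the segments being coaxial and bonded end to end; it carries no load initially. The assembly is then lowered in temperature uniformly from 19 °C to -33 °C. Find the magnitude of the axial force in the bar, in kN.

With the walls removed the bar would change length by δ_free = Σ αᵢΔT Lᵢ = 1.4×10⁻⁶×52×525 + 25.4×10⁻⁶×52×450 = 0.6326 mm.
The walls prevent any net length change, so an axial force P (same in every segment) develops. Compatibility: P · Σ Lᵢ/(AᵢEᵢ) = δ_free.
The series flexibility is Σ Lᵢ/(AᵢEᵢ) = 525/(1675×142×10³) + 450/(1675×46×10³) = 8.048×10⁻⁶ mm/N.
Hence P = δ_free / Σ(L/AE) = 0.6326/8.048×10⁻⁶ = 78.6 kN (tensile).

P ≈ 78.6 kN (tensile)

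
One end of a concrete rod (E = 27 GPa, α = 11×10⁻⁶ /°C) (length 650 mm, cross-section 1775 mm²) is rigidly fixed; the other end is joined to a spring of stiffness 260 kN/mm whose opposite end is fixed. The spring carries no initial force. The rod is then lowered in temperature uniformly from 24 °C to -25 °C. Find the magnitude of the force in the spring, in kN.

If the spring were absent the rod would shorten by αΔT L = 11×10⁻⁶ × 49 × 650 = 0.3503 mm.
Let P be the tensile force in the spring. The rod extends elastically by PL/(AE) and the spring stretches by P/k; together these equal δ_free.
P [ L/(AE) + 1/k ] = δ_free → P [ 650/(1775×27×10³) + 1/(260×10³) ] = 0.3503.
P = 0.3503 / 1.741×10⁻⁵ = 20120 N.

P ≈ 20.1 kN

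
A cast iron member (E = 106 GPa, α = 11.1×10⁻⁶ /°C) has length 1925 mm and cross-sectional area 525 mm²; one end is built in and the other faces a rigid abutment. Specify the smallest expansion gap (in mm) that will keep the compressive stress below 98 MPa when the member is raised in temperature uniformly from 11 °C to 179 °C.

g ≈ 1.81 mm

Free expansion if unrestrained: δ_free = αΔT L = 11.1×10⁻⁶ × 168 × 1925 = 3.59 mm.
A stress of 98 MPa corresponds to the wall pushing the member back by σL/E = 98×1925/(106×10³) = 1.78 mm.
The gap must absorb the remainder: g_min = 3.59 − 1.78 = 1.81 mm.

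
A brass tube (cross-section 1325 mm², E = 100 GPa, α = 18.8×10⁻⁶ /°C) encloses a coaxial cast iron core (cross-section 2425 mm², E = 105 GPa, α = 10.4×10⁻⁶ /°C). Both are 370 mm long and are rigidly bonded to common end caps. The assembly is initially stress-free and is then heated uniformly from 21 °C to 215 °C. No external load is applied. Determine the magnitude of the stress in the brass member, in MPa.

Equilibrium of a rigid end plate with no external load gives equal and opposite internal forces ±P in the two members. Since α_{brass} > α_{cast iron}, heating drives the brass into compression and the cast iron into tension.
Compatibility of the two members (thermal + elastic change equal): (α₁ − α₂)ΔT = P·[1/(A₁E₁) + 1/(A₂E₂)].
|α₁ − α₂|·ΔT = 8.4×10⁻⁶ × 194 = 0.00163.
1/(A₁E₁) + 1/(A₂E₂) = 1/(1325×100×10³) + 1/(2425×105×10³) = 1.147×10⁻⁸ N⁻¹.
So P = 0.00163 / 1.147×10⁻⁸ = 142 kN.
σ_{brass} = P/A₁ = 142000/1325 = 107.2 MPa, compressive.

σ ≈ 107 MPa (compressive)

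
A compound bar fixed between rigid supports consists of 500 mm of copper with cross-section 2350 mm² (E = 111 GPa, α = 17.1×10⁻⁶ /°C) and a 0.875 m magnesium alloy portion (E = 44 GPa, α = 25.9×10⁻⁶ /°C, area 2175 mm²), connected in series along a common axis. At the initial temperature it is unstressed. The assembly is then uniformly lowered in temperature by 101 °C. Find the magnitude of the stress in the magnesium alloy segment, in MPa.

σ ≈ 131 MPa (tensile)

If the supports were absent, the total length change would be Σ αᵢΔT Lᵢ = 17.1×10⁻⁶×101×500 + 25.9×10⁻⁶×101×875 = 3.152 mm.
The walls prevent any net length change, so an axial force P (same in every segment) develops. Compatibility: P · Σ Lᵢ/(AᵢEᵢ) = δ_free.
Σ Lᵢ/(AᵢEᵢ) = 500/(2350×111×10³) + 875/(2175×44×10³) = 1.106×10⁻⁵ mm/N.
P = 3.152 / 1.106×10⁻⁵ = 285000 N = 285 kN, tensile.
σ_{magnesium alloy} = P / A = 285000 / 2175 = 131 MPa.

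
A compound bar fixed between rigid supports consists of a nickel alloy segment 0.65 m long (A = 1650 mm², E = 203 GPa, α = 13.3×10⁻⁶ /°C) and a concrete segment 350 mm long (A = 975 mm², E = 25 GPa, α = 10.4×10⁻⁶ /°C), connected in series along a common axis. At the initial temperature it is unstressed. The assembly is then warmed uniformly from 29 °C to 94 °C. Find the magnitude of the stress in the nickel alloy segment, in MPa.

σ ≈ 29.7 MPa (compressive)

If the supports were absent, the total length change would be Σ αᵢΔT Lᵢ = 13.3×10⁻⁶×65×650 + 10.4×10⁻⁶×65×350 = 0.7985 mm.
The rigid supports impose zero overall length change; the single axial force P common to all segments must satisfy P Σ Lᵢ/(AᵢEᵢ) = δ_free.
The series flexibility is Σ Lᵢ/(AᵢEᵢ) = 650/(1650×203×10³) + 350/(975×25×10³) = 1.63×10⁻⁵ mm/N.
Hence P = δ_free / Σ(L/AE) = 0.7985/1.63×10⁻⁵ = 48.99 kN (compressive).
σ_{nickel alloy} = P / A = 48990 / 1650 = 29.69 MPa.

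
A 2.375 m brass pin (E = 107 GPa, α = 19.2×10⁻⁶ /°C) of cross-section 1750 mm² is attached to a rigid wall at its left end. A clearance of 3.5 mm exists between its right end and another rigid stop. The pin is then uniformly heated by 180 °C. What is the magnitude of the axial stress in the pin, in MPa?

σ ≈ 212 MPa (compressive)

If the wall were absent the pin would grow by αΔT L = 19.2×10⁻⁶ × 180 × 2375 = 8.208 mm.
After closing the 3.5 mm clearance, 8.208 − 3.5 = 4.708 mm of expansion remains to be suppressed by the wall.
Compatibility: PL/(AE) = 4.708 mm, so σ = P/A = E × (4.708/2375) = 212.1 MPa.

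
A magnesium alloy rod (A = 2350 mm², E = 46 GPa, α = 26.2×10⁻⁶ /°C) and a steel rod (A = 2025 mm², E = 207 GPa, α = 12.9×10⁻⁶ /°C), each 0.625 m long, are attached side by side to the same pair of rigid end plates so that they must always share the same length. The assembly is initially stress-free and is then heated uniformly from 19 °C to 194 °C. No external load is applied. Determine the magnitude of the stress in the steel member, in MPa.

σ ≈ 98.8 MPa (tensile)

Equilibrium of a rigid end plate with no external load gives equal and opposite internal forces ±P in the two members. Since α_{magnesium alloy} > α_{steel}, heating drives the magnesium alloy into compression and the steel into tension.
Equating the net (thermal + elastic) strains gives |α₁ − α₂|·ΔT = P·[1/(A₁E₁) + 1/(A₂E₂)].
|α₁ − α₂|·ΔT = 13.3×10⁻⁶ × 175 = 0.002327.
1/(A₁E₁) + 1/(A₂E₂) = 1/(2350×46×10³) + 1/(2025×207×10³) = 1.164×10⁻⁸ N⁻¹.
So P = 0.002327 / 1.164×10⁻⁸ = 200 kN.
σ_{steel} = P/A₂ = 200000/2025 = 98.78 MPa, tensile.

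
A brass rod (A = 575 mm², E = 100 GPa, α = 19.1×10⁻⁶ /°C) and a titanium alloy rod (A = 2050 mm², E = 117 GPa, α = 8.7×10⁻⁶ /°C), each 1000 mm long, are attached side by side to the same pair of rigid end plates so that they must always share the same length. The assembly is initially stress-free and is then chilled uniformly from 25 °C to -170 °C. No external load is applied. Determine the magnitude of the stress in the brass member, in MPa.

Equilibrium of a rigid end plate with no external load gives equal and opposite internal forces ±P in the two members. Since α_{brass} > α_{titanium alloy}, cooling drives the brass into tension and the titanium alloy into compression.
Compatibility of the two members (thermal + elastic change equal): (α₁ − α₂)ΔT = P·[1/(A₁E₁) + 1/(A₂E₂)].
|α₁ − α₂|·ΔT = 10.4×10⁻⁶ × 195 = 0.002028.
1/(A₁E₁) + 1/(A₂E₂) = 1/(575×100×10³) + 1/(2050×117×10³) = 2.156×10⁻⁸ N⁻¹.
So P = 0.002028 / 2.156×10⁻⁸ = 94.06 kN.
σ_{brass} = P/A₁ = 94060/575 = 163.6 MPa, tensile.

σ ≈ 164 MPa (tensile)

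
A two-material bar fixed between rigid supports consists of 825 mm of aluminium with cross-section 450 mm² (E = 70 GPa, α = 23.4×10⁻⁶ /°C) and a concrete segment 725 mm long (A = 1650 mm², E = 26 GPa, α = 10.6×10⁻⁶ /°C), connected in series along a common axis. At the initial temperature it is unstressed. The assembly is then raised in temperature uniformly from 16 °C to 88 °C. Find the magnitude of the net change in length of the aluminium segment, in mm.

|ΔL| ≈ 0.209 mm

Free thermal expansion of the whole bar: Σ αᵢΔT Lᵢ = 23.4×10⁻⁶×72×825 + 10.6×10⁻⁶×72×725 = 1.943 mm.
The rigid supports impose zero overall length change; the single axial force P common to all segments must satisfy P Σ Lᵢ/(AᵢEᵢ) = δ_free.
The series flexibility is Σ Lᵢ/(AᵢEᵢ) = 825/(450×70×10³) + 725/(1650×26×10³) = 4.309×10⁻⁵ mm/N.
Hence P = δ_free / Σ(L/AE) = 1.943/4.309×10⁻⁵ = 45.1 kN (compressive).
For the aluminium segment, free thermal change = 23.4×10⁻⁶×72×825 = 1.39 mm and elastic change from P = 45100×825/(450×70×10³) = 1.181 mm; these oppose, so the net change is 0.209 mm (segment lengthens).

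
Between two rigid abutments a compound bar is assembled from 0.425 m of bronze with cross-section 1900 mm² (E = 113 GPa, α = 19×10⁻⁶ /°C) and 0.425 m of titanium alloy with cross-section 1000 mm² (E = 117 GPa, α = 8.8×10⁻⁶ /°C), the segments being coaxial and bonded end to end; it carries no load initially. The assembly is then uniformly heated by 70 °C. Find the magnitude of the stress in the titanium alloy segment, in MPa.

Free thermal expansion of the whole bar: Σ αᵢΔT Lᵢ = 19×10⁻⁶×70×425 + 8.8×10⁻⁶×70×425 = 0.827 mm.
The walls prevent any net length change, so an axial force P (same in every segment) develops. Compatibility: P · Σ Lᵢ/(AᵢEᵢ) = δ_free.
The series flexibility is Σ Lᵢ/(AᵢEᵢ) = 425/(1900×113×10³) + 425/(1000×117×10³) = 5.612×10⁻⁶ mm/N.
P = 0.827 / 5.612×10⁻⁶ = 147400 N = 147.4 kN, compressive.
σ_{titanium alloy} = P / A = 147400 / 1000 = 147.4 MPa.

σ ≈ 147 MPa (compressive)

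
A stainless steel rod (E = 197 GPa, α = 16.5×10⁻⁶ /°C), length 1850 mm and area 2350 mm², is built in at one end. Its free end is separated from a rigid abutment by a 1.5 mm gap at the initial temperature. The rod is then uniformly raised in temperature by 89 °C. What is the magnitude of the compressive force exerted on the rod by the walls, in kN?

P ≈ 304 kN

If the wall were absent the rod would grow by αΔT L = 16.5×10⁻⁶ × 89 × 1850 = 2.717 mm.
After closing the 1.5 mm clearance, 2.717 − 1.5 = 1.217 mm of expansion remains to be suppressed by the wall.
So σ = E(δ_free − g)/L = 197×10³ × 1.217/1850 = 129.6 MPa.
P = σA = 129.6 × 2350 = 304.5 kN.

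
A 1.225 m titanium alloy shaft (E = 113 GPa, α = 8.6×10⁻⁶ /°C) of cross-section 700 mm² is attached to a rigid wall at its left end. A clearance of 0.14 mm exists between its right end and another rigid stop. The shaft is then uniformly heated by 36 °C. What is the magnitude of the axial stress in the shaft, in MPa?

Unrestrained expansion: δ_free = αΔT L = 8.6×10⁻⁶ × 36 × 1225 = 0.3793 mm.
After closing the 0.14 mm clearance, 0.3793 − 0.14 = 0.2393 mm of expansion remains to be suppressed by the wall.
So σ = E(δ_free − g)/L = 113×10³ × 0.2393/1225 = 22.07 MPa.

σ ≈ 22.1 MPa (compressive)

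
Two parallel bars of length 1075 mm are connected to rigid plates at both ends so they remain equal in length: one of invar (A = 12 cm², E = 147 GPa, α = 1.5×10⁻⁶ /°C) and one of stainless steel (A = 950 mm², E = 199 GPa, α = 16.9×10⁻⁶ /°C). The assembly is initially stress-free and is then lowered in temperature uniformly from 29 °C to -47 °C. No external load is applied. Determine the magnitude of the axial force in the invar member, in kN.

The stainless steel has the larger α, so on cooling it would change length more than the invar if both were free. The rigid plates force a common final length, so the stainless steel is put into tension and the invar into compression, with equal and opposite forces P (no external load).
Equating the net (thermal + elastic) strains gives |α₁ − α₂|·ΔT = P·[1/(A₁E₁) + 1/(A₂E₂)].
|α₁ − α₂|·ΔT = 15.4×10⁻⁶ × 76 = 0.00117.
1/(A₁E₁) + 1/(A₂E₂) = 1/(1200×147×10³) + 1/(950×199×10³) = 1.096×10⁻⁸ N⁻¹.
P = 0.00117 / 1.096×10⁻⁸ = 106800 N = 106.8 kN.

P ≈ 107 kN (compressive in the invar)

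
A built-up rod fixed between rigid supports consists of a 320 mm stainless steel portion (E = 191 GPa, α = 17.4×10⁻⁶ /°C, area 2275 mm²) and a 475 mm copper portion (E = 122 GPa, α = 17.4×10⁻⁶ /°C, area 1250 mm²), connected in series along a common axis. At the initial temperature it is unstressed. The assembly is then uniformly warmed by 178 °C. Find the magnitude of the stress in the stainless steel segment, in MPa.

With the walls removed the bar would change length by δ_free = Σ αᵢΔT Lᵢ = 17.4×10⁻⁶×178×320 + 17.4×10⁻⁶×178×475 = 2.462 mm.
Since the ends are fixed, an axial force P builds up, equal in every segment, with P · Σ Lᵢ/(AᵢEᵢ) = δ_free.
The series flexibility is Σ Lᵢ/(AᵢEᵢ) = 320/(2275×191×10³) + 475/(1250×122×10³) = 3.851×10⁻⁶ mm/N.
So P = 2.462 / 3.851×10⁻⁶ = 639.4 kN, compressive.
σ_{stainless steel} = P / A = 639400 / 2275 = 281 MPa.

σ ≈ 281 MPa (compressive)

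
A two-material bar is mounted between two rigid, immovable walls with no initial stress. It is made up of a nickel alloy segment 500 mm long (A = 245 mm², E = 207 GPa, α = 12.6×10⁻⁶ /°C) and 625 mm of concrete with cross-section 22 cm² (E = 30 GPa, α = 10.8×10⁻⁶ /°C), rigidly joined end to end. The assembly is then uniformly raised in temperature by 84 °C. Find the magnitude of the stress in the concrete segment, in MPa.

Free thermal expansion of the whole bar: Σ αᵢΔT Lᵢ = 12.6×10⁻⁶×84×500 + 10.8×10⁻⁶×84×625 = 1.096 mm.
The rigid supports impose zero overall length change; the single axial force P common to all segments must satisfy P Σ Lᵢ/(AᵢEᵢ) = δ_free.
Σ Lᵢ/(AᵢEᵢ) = 500/(245×207×10³) + 625/(2200×30×10³) = 1.933×10⁻⁵ mm/N.
So P = 1.096 / 1.933×10⁻⁵ = 56.71 kN, compressive.
σ_{concrete} = P / A = 56710 / 2200 = 25.78 MPa.

σ ≈ 25.8 MPa (compressive)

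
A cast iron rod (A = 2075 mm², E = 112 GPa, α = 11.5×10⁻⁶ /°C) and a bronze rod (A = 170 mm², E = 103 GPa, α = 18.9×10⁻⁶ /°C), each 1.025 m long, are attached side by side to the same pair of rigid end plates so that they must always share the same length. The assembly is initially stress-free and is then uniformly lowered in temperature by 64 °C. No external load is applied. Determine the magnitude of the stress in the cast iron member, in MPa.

σ ≈ 3.72 MPa (compressive)

Equilibrium of a rigid end plate with no external load gives equal and opposite internal forces ±P in the two members. Since α_{bronze} > α_{cast iron}, cooling drives the bronze into tension and the cast iron into compression.
Equating the net (thermal + elastic) strains gives |α₁ − α₂|·ΔT = P·[1/(A₁E₁) + 1/(A₂E₂)].
|α₁ − α₂|·ΔT = 7.4×10⁻⁶ × 64 = 0.0004736.
1/(A₁E₁) + 1/(A₂E₂) = 1/(2075×112×10³) + 1/(170×103×10³) = 6.141×10⁻⁸ N⁻¹.
So P = 0.0004736 / 6.141×10⁻⁸ = 7.712 kN.
σ_{cast iron} = P/A₁ = 7712/2075 = 3.716 MPa, compressive.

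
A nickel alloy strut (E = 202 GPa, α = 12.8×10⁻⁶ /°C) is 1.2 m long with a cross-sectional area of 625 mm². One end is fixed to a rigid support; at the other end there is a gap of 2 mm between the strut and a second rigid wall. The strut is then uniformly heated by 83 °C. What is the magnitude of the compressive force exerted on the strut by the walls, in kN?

Free thermal elongation = αΔT L = 12.8×10⁻⁶ × 83 × 1200 = 1.275 mm.
Since δ_free = 1.27 mm is less than the 2 mm gap, the strut never touches the wall. No axial force develops.

P ≈ 0 kN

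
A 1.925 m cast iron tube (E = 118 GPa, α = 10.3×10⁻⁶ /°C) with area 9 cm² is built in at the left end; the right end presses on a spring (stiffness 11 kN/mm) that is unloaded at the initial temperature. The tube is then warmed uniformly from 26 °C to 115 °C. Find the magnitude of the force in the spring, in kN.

If the spring were absent the tube would lengthen by αΔT L = 10.3×10⁻⁶ × 89 × 1925 = 1.765 mm.
Let P be the compressive force at the spring. The tube shortens elastically by PL/(AE) and the spring compresses by P/k; together these equal δ_free.
P [ L/(AE) + 1/k ] = δ_free → P [ 1925/(900×118×10³) + 1/(11×10³) ] = 1.765.
P = 1.765 / 0.000109 = 16180 N.

P ≈ 16.2 kN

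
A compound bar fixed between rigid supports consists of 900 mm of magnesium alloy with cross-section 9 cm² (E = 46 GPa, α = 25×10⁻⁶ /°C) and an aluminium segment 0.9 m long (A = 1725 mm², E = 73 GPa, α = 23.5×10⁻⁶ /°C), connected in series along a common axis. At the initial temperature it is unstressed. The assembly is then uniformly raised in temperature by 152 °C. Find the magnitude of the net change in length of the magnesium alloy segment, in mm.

|ΔL| ≈ 1.57 mm

With the walls removed the bar would change length by δ_free = Σ αᵢΔT Lᵢ = 25×10⁻⁶×152×900 + 23.5×10⁻⁶×152×900 = 6.635 mm.
The rigid supports impose zero overall length change; the single axial force P common to all segments must satisfy P Σ Lᵢ/(AᵢEᵢ) = δ_free.
Σ Lᵢ/(AᵢEᵢ) = 900/(900×46×10³) + 900/(1725×73×10³) = 2.889×10⁻⁵ mm/N.
So P = 6.635 / 2.889×10⁻⁵ = 229.7 kN, compressive.
For the magnesium alloy segment, free thermal change = 25×10⁻⁶×152×900 = 3.42 mm and elastic change from P = 229700×900/(900×46×10³) = 4.993 mm; these oppose, so the net change is 1.57 mm (segment shortens).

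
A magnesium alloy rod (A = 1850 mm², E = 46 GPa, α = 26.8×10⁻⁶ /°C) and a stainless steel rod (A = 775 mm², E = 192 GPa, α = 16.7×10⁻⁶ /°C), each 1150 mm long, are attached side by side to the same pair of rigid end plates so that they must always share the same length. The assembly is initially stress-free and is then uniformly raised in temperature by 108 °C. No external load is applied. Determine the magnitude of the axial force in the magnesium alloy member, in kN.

Equilibrium of a rigid end plate with no external load gives equal and opposite internal forces ±P in the two members. Since α_{magnesium alloy} > α_{stainless steel}, heating drives the magnesium alloy into compression and the stainless steel into tension.
Setting the final lengths equal and cancelling L: (α₁ − α₂)ΔT = P/(A₁E₁) + P/(A₂E₂).
|α₁ − α₂|·ΔT = 10.1×10⁻⁶ × 108 = 0.001091.
1/(A₁E₁) + 1/(A₂E₂) = 1/(1850×46×10³) + 1/(775×192×10³) = 1.847×10⁻⁸ N⁻¹.
So P = 0.001091 / 1.847×10⁻⁸ = 59.05 kN.

P ≈ 59.1 kN (compressive in the magnesium alloy)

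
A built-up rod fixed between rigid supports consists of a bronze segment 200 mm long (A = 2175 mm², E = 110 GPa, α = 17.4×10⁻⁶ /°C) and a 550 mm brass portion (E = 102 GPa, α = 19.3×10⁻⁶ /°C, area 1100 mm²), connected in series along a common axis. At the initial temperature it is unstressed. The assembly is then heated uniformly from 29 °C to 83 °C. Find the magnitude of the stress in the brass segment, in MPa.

With the walls removed the bar would change length by δ_free = Σ αᵢΔT Lᵢ = 17.4×10⁻⁶×54×200 + 19.3×10⁻⁶×54×550 = 0.7611 mm.
Since the ends are fixed, an axial force P builds up, equal in every segment, with P · Σ Lᵢ/(AᵢEᵢ) = δ_free.
The series flexibility is Σ Lᵢ/(AᵢEᵢ) = 200/(2175×110×10³) + 550/(1100×102×10³) = 5.738×10⁻⁶ mm/N.
So P = 0.7611 / 5.738×10⁻⁶ = 132.6 kN, compressive.
σ_{brass} = P / A = 132600 / 1100 = 120.6 MPa.

σ ≈ 121 MPa (compressive)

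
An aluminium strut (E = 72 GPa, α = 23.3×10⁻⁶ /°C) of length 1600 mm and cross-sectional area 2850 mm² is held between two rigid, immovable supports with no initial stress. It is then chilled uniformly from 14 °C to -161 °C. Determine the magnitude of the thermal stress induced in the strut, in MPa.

σ ≈ 294 MPa (tensile)

The supports are rigid, so the total axial strain is zero. The restrained thermal strain is ε = αΔT = 23.3×10⁻⁶ × 175 = 4077.5×10⁻⁶.
Hence σ = E·αΔT = 72×10³ × 4077.5×10⁻⁶ = 293.6 MPa, tensile.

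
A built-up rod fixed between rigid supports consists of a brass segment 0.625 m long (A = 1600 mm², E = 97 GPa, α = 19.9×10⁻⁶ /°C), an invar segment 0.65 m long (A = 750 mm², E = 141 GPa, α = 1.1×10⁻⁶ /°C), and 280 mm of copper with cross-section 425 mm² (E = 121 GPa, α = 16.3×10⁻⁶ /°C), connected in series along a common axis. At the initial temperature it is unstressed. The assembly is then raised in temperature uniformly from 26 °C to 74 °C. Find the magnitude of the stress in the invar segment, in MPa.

Free thermal expansion of the whole bar: Σ αᵢΔT Lᵢ = 19.9×10⁻⁶×48×625 + 1.1×10⁻⁶×48×650 + 16.3×10⁻⁶×48×280 = 0.8504 mm.
The rigid supports impose zero overall length change; the single axial force P common to all segments must satisfy P Σ Lᵢ/(AᵢEᵢ) = δ_free.
Σ Lᵢ/(AᵢEᵢ) = 625/(1600×97×10³) + 650/(750×141×10³) + 280/(425×121×10³) = 1.562×10⁻⁵ mm/N.
P = 0.8504 / 1.562×10⁻⁵ = 54450 N = 54.45 kN, compressive.
σ_{invar} = P / A = 54450 / 750 = 72.6 MPa.

σ ≈ 72.6 MPa (compressive)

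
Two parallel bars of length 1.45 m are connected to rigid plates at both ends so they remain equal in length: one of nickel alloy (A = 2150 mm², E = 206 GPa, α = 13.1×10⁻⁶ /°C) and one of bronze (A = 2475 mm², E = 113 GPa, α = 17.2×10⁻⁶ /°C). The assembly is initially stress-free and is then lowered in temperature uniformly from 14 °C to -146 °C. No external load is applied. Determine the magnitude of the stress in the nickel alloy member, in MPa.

The bronze has the larger α, so on cooling it would change length more than the nickel alloy if both were free. The rigid plates force a common final length, so the bronze is put into tension and the nickel alloy into compression, with equal and opposite forces P (no external load).
Compatibility of the two members (thermal + elastic change equal): (α₁ − α₂)ΔT = P·[1/(A₁E₁) + 1/(A₂E₂)].
|α₁ − α₂|·ΔT = 4.1×10⁻⁶ × 160 = 0.000656.
1/(A₁E₁) + 1/(A₂E₂) = 1/(2150×206×10³) + 1/(2475×113×10³) = 5.833×10⁻⁹ N⁻¹.
So P = 0.000656 / 5.833×10⁻⁹ = 112.5 kN.
σ_{nickel alloy} = P/A₁ = 112500/2150 = 52.3 MPa, compressive.

σ ≈ 52.3 MPa (compressive)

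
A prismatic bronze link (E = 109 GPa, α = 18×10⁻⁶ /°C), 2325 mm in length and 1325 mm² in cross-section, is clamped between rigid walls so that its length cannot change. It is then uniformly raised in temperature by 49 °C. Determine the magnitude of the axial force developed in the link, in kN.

With zero net strain, σ = E·αΔT = 109 GPa × 18×10⁻⁶ × 49 = 96.14 MPa.
Axial force P = σA = 96.14 × 1325 = 127400 N = 127.4 kN, compressive.

P ≈ 127 kN (compressive)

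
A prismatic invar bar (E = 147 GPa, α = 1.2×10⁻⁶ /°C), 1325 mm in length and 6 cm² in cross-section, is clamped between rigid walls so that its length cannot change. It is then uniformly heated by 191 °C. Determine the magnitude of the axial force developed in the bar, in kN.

P ≈ 20.2 kN (compressive)

The ends cannot move, so σ = EαΔT = 147×10³ × 1.2×10⁻⁶ × 191 = 33.69 MPa.
Then P = σA = 33.69 × 600 mm² = 20.22 kN, compressive.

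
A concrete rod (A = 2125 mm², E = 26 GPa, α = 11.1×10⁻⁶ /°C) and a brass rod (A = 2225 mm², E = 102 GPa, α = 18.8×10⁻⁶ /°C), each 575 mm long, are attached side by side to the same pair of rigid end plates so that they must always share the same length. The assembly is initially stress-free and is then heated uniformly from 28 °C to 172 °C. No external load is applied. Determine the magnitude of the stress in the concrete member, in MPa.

Both members must finish at the same length. With the larger α, the brass tends to over-expand; the plates restrain it, putting the brass in compression and the concrete in tension. With no external load the two internal forces are equal and opposite, magnitude P.
Equating the net (thermal + elastic) strains gives |α₁ − α₂|·ΔT = P·[1/(A₁E₁) + 1/(A₂E₂)].
|α₁ − α₂|·ΔT = 7.7×10⁻⁶ × 144 = 0.001109.
1/(A₁E₁) + 1/(A₂E₂) = 1/(2125×26×10³) + 1/(2225×102×10³) = 2.251×10⁻⁸ N⁻¹.
So P = 0.001109 / 2.251×10⁻⁸ = 49.27 kN.
σ_{concrete} = P/A₁ = 49270/2125 = 23.18 MPa, tensile.

σ ≈ 23.2 MPa (tensile)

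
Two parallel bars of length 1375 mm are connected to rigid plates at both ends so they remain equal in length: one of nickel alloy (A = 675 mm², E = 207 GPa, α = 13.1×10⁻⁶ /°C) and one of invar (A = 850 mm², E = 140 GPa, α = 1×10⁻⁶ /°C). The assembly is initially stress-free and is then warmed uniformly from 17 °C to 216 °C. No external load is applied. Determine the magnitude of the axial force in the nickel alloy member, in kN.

P ≈ 155 kN (compressive in the nickel alloy)

Equilibrium of a rigid end plate with no external load gives equal and opposite internal forces ±P in the two members. Since α_{nickel alloy} > α_{invar}, heating drives the nickel alloy into compression and the invar into tension.
Equating the net (thermal + elastic) strains gives |α₁ − α₂|·ΔT = P·[1/(A₁E₁) + 1/(A₂E₂)].
|α₁ − α₂|·ΔT = 12.1×10⁻⁶ × 199 = 0.002408.
1/(A₁E₁) + 1/(A₂E₂) = 1/(675×207×10³) + 1/(850×140×10³) = 1.556×10⁻⁸ N⁻¹.
P = 0.002408 / 1.556×10⁻⁸ = 154700 N = 154.7 kN.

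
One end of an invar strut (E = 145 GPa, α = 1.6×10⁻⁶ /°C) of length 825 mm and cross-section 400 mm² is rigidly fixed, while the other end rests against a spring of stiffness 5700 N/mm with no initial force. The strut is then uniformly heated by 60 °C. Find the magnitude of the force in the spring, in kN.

The unrestrained thermal change is αΔT L = 1.6×10⁻⁶ × 60 × 825 = 0.0792 mm.
Let P be the compressive force at the spring. The strut shortens elastically by PL/(AE) and the spring compresses by P/k; together these equal δ_free.
P [ L/(AE) + 1/k ] = δ_free → P [ 825/(400×145×10³) + 1/(5700) ] = 0.0792.
P = 0.0792 / 0.0001897 = 417.6 N.

P ≈ 0.418 kN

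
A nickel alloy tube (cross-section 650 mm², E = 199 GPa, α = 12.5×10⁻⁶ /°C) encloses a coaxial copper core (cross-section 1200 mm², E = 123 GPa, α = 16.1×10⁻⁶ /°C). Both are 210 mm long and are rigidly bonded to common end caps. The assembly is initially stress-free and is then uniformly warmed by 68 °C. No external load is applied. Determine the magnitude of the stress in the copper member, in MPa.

Equilibrium of a rigid end plate with no external load gives equal and opposite internal forces ±P in the two members. Since α_{copper} > α_{nickel alloy}, heating drives the copper into compression and the nickel alloy into tension.
Setting the final lengths equal and cancelling L: (α₁ − α₂)ΔT = P/(A₁E₁) + P/(A₂E₂).
|α₁ − α₂|·ΔT = 3.6×10⁻⁶ × 68 = 0.0002448.
1/(A₁E₁) + 1/(A₂E₂) = 1/(650×199×10³) + 1/(1200×123×10³) = 1.451×10⁻⁸ N⁻¹.
So P = 0.0002448 / 1.451×10⁻⁸ = 16.88 kN.
σ_{copper} = P/A₂ = 16880/1200 = 14.06 MPa, compressive.

σ ≈ 14.1 MPa (compressive)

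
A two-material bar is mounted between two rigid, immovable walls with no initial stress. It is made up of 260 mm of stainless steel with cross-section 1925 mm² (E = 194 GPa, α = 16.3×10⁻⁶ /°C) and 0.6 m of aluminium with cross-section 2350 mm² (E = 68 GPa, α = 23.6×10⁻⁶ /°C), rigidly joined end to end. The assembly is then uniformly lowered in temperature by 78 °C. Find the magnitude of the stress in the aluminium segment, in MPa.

σ ≈ 137 MPa (tensile)

Free thermal contraction of the whole bar: Σ αᵢΔT Lᵢ = 16.3×10⁻⁶×78×260 + 23.6×10⁻⁶×78×600 = 1.435 mm.
The walls prevent any net length change, so an axial force P (same in every segment) develops. Compatibility: P · Σ Lᵢ/(AᵢEᵢ) = δ_free.
The series flexibility is Σ Lᵢ/(AᵢEᵢ) = 260/(1925×194×10³) + 600/(2350×68×10³) = 4.451×10⁻⁶ mm/N.
So P = 1.435 / 4.451×10⁻⁶ = 322.4 kN, tensile.
σ_{aluminium} = P / A = 322400 / 2350 = 137.2 MPa.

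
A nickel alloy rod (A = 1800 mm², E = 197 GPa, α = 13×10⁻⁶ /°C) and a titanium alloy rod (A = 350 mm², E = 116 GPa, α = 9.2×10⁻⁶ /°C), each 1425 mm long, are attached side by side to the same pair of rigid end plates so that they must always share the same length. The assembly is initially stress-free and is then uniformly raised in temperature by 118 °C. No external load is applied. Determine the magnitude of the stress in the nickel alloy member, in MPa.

Equilibrium of a rigid end plate with no external load gives equal and opposite internal forces ±P in the two members. Since α_{nickel alloy} > α_{titanium alloy}, heating drives the nickel alloy into compression and the titanium alloy into tension.
Setting the final lengths equal and cancelling L: (α₁ − α₂)ΔT = P/(A₁E₁) + P/(A₂E₂).
|α₁ − α₂|·ΔT = 3.8×10⁻⁶ × 118 = 0.0004484.
1/(A₁E₁) + 1/(A₂E₂) = 1/(1800×197×10³) + 1/(350×116×10³) = 2.745×10⁻⁸ N⁻¹.
P = 0.0004484 / 2.745×10⁻⁸ = 16330 N = 16.33 kN.
σ_{nickel alloy} = P/A₁ = 16330/1800 = 9.075 MPa, compressive.

σ ≈ 9.07 MPa (compressive)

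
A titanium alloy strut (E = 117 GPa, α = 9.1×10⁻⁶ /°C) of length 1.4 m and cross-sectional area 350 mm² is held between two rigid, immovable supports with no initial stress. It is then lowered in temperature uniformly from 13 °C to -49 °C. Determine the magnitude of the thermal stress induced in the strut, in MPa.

σ ≈ 66 MPa (tensile)

With length fixed, the mechanical strain must cancel the thermal strain αΔT = 9.1×10⁻⁶ × 62 = 564.2×10⁻⁶.
The stress required to suppress this strain is σ = Eε = 117×10³ × 564.2×10⁻⁶ = 66.01 MPa, tensile since the strut is trying to contract.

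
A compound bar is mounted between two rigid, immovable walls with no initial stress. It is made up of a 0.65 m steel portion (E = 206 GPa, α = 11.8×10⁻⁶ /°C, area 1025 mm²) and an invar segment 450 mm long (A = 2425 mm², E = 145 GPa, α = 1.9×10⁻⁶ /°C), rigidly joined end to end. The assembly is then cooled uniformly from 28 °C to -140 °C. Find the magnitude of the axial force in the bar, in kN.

P ≈ 329 kN (tensile)

With the walls removed the bar would change length by δ_free = Σ αᵢΔT Lᵢ = 11.8×10⁻⁶×168×650 + 1.9×10⁻⁶×168×450 = 1.432 mm.
The rigid supports impose zero overall length change; the single axial force P common to all segments must satisfy P Σ Lᵢ/(AᵢEᵢ) = δ_free.
The series flexibility is Σ Lᵢ/(AᵢEᵢ) = 650/(1025×206×10³) + 450/(2425×145×10³) = 4.358×10⁻⁶ mm/N.
So P = 1.432 / 4.358×10⁻⁶ = 328.6 kN, tensile.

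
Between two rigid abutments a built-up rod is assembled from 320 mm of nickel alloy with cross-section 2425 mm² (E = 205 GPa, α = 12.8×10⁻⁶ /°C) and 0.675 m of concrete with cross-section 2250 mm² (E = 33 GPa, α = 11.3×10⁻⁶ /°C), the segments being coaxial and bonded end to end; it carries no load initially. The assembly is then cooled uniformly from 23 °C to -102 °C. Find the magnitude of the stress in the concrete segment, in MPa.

If the supports were absent, the total length change would be Σ αᵢΔT Lᵢ = 12.8×10⁻⁶×125×320 + 11.3×10⁻⁶×125×675 = 1.465 mm.
Since the ends are fixed, an axial force P builds up, equal in every segment, with P · Σ Lᵢ/(AᵢEᵢ) = δ_free.
Σ Lᵢ/(AᵢEᵢ) = 320/(2425×205×10³) + 675/(2250×33×10³) = 9.735×10⁻⁶ mm/N.
So P = 1.465 / 9.735×10⁻⁶ = 150.5 kN, tensile.
σ_{concrete} = P / A = 150500 / 2250 = 66.91 MPa.

σ ≈ 66.9 MPa (tensile)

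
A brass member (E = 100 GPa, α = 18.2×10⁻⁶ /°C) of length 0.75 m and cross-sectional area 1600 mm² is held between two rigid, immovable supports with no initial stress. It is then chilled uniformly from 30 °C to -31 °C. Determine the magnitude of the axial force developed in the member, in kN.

P ≈ 178 kN (tensile)

With zero net strain, σ = E·αΔT = 100 GPa × 18.2×10⁻⁶ × 61 = 111 MPa.
Then P = σA = 111 × 1600 mm² = 177.6 kN, tensile.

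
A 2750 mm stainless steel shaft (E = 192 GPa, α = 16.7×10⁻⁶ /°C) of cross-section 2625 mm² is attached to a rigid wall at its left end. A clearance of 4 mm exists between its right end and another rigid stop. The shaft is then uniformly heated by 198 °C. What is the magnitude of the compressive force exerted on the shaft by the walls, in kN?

P ≈ 933 kN

Unrestrained expansion: δ_free = αΔT L = 16.7×10⁻⁶ × 198 × 2750 = 9.093 mm.
The gap closes (δ_free > 4 mm) and the wall then resists a further 9.093 − 4 = 5.093 mm of expansion.
So σ = E(δ_free − g)/L = 192×10³ × 5.093/2750 = 355.6 MPa.
P = σA = 355.6 × 2625 = 933.4 kN.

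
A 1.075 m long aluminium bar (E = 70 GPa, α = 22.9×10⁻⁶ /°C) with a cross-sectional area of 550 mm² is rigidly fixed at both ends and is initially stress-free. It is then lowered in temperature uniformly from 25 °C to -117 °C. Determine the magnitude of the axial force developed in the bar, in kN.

Full restraint means ε = 0, so the stress is σ = EαΔT = 70×10³ × 22.9×10⁻⁶ × 142 = 227.6 MPa.
Then P = σA = 227.6 × 550 mm² = 125.2 kN, tensile.

P ≈ 125 kN (tensile)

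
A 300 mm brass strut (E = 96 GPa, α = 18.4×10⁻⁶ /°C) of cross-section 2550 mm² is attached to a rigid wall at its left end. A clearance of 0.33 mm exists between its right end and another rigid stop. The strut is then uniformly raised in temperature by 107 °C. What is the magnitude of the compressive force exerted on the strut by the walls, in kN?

P ≈ 213 kN

Unrestrained expansion: δ_free = αΔT L = 18.4×10⁻⁶ × 107 × 300 = 0.5906 mm.
This exceeds the 0.33 mm gap, so the wall pushes back. The portion of expansion that must be recovered elastically is δ_free − gap = 0.5906 − 0.33 = 0.2606 mm.
That suppressed elongation corresponds to σ = E·Δ/L = 96×10³ × 0.2606/300 = 83.4 MPa.
P = σA = 83.4 × 2550 = 212.7 kN.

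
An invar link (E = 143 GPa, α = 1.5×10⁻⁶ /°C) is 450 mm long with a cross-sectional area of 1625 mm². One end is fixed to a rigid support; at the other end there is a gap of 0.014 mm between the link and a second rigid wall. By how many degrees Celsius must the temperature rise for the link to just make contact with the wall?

The gap closes when αΔT L = 0.014 mm, since the link is still unstressed at that instant.
ΔT = 0.014 / (1.5×10⁻⁶ × 450) = 20.74 °C.

ΔT ≈ 20.7 °C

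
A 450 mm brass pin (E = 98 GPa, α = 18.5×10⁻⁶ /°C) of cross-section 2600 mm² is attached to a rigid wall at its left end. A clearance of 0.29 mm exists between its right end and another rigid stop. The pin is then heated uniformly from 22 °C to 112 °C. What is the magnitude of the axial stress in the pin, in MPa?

σ ≈ 100 MPa (compressive)

If the wall were absent the pin would grow by αΔT L = 18.5×10⁻⁶ × 90 × 450 = 0.7492 mm.
The gap closes (δ_free > 0.29 mm) and the wall then resists a further 0.7492 − 0.29 = 0.4592 mm of expansion.
So σ = E(δ_free − g)/L = 98×10³ × 0.4592/450 = 100 MPa.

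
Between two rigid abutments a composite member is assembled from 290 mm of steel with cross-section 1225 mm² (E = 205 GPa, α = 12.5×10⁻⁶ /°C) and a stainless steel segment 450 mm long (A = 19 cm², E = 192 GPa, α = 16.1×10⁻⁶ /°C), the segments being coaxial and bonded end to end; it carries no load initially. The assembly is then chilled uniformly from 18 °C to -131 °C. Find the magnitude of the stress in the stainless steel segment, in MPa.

σ ≈ 357 MPa (tensile)

Free thermal contraction of the whole bar: Σ αᵢΔT Lᵢ = 12.5×10⁻⁶×149×290 + 16.1×10⁻⁶×149×450 = 1.62 mm.
The walls prevent any net length change, so an axial force P (same in every segment) develops. Compatibility: P · Σ Lᵢ/(AᵢEᵢ) = δ_free.
The series flexibility is Σ Lᵢ/(AᵢEᵢ) = 290/(1225×205×10³) + 450/(1900×192×10³) = 2.388×10⁻⁶ mm/N.
Hence P = δ_free / Σ(L/AE) = 1.62/2.388×10⁻⁶ = 678.1 kN (tensile).
σ_{stainless steel} = P / A = 678100 / 1900 = 356.9 MPa.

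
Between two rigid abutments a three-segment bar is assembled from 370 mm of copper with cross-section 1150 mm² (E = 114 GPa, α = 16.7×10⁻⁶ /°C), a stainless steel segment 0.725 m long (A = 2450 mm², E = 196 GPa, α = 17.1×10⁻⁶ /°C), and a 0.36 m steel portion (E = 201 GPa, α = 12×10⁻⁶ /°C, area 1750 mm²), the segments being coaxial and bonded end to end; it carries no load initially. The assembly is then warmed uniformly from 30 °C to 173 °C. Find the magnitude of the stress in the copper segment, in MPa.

With the walls removed the bar would change length by δ_free = Σ αᵢΔT Lᵢ = 16.7×10⁻⁶×143×370 + 17.1×10⁻⁶×143×725 + 12×10⁻⁶×143×360 = 3.274 mm.
The walls prevent any net length change, so an axial force P (same in every segment) develops. Compatibility: P · Σ Lᵢ/(AᵢEᵢ) = δ_free.
Σ Lᵢ/(AᵢEᵢ) = 370/(1150×114×10³) + 725/(2450×196×10³) + 360/(1750×201×10³) = 5.356×10⁻⁶ mm/N.
Hence P = δ_free / Σ(L/AE) = 3.274/5.356×10⁻⁶ = 611.4 kN (compressive).
σ_{copper} = P / A = 611400 / 1150 = 531.6 MPa.

σ ≈ 532 MPa (compressive)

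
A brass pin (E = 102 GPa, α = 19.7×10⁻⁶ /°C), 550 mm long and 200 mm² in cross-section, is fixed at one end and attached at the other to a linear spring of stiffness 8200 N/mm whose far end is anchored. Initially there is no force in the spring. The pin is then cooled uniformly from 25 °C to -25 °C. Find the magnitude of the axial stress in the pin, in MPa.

σ ≈ 18.2 MPa (tensile)

Free thermal contraction: δ_free = αΔT L = 19.7×10⁻⁶ × 50 × 550 = 0.5417 mm.
Let P be the tensile force in the spring. The pin extends elastically by PL/(AE) and the spring stretches by P/k; together these equal δ_free.
P [ L/(AE) + 1/k ] = δ_free → P [ 550/(200×102×10³) + 1/(8200) ] = 0.5417.
P = 0.5417 / 0.0001489 = 3638 N.
σ = P/A = 3638/200 = 18.19 MPa.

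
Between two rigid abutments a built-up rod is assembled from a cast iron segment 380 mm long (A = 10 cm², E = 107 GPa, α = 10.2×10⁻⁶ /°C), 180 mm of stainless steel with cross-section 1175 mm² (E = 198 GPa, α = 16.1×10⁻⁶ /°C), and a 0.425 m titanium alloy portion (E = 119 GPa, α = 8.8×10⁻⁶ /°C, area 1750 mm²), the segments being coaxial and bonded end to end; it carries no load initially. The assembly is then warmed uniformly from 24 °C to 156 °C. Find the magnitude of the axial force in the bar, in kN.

If the supports were absent, the total length change would be Σ αᵢΔT Lᵢ = 10.2×10⁻⁶×132×380 + 16.1×10⁻⁶×132×180 + 8.8×10⁻⁶×132×425 = 1.388 mm.
Since the ends are fixed, an axial force P builds up, equal in every segment, with P · Σ Lᵢ/(AᵢEᵢ) = δ_free.
Σ Lᵢ/(AᵢEᵢ) = 380/(1000×107×10³) + 180/(1175×198×10³) + 425/(1750×119×10³) = 6.366×10⁻⁶ mm/N.
So P = 1.388 / 6.366×10⁻⁶ = 218 kN, compressive.

P ≈ 218 kN (compressive)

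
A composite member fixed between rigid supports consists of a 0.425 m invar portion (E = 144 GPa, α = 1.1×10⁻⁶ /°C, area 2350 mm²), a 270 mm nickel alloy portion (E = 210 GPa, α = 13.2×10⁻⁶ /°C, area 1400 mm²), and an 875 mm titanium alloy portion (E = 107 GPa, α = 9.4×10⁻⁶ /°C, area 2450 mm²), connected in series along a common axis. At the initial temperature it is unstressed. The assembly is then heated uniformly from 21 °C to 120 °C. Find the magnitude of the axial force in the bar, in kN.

P ≈ 220 kN (compressive)

With the walls removed the bar would change length by δ_free = Σ αᵢΔT Lᵢ = 1.1×10⁻⁶×99×425 + 13.2×10⁻⁶×99×270 + 9.4×10⁻⁶×99×875 = 1.213 mm.
The walls prevent any net length change, so an axial force P (same in every segment) develops. Compatibility: P · Σ Lᵢ/(AᵢEᵢ) = δ_free.
Σ Lᵢ/(AᵢEᵢ) = 425/(2350×144×10³) + 270/(1400×210×10³) + 875/(2450×107×10³) = 5.512×10⁻⁶ mm/N.
P = 1.213 / 5.512×10⁻⁶ = 220100 N = 220.1 kN, compressive.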